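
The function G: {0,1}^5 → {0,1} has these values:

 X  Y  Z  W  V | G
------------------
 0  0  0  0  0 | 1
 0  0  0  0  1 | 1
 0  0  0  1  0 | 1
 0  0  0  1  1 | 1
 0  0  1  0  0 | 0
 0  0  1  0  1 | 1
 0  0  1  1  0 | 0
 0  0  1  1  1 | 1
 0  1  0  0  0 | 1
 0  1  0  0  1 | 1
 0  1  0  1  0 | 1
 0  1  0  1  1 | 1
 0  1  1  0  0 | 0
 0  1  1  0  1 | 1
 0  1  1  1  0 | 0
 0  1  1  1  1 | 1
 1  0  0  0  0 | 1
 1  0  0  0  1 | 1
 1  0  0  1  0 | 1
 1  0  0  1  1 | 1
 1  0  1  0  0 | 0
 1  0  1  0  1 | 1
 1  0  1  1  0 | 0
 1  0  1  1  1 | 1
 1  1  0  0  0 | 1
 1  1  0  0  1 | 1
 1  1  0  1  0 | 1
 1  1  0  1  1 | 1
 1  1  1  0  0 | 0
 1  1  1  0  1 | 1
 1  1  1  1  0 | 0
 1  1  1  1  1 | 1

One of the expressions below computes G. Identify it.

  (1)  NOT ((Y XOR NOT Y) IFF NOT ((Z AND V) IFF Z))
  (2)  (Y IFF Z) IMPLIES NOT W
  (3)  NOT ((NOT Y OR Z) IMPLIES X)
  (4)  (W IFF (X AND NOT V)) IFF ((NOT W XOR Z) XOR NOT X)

1

(2): at (0,0,0,1,0) it gives 0, but G = 1 — eliminated.
(3): at (0,0,1,0,0) it gives 1, but G = 0 — eliminated.
(4): at (0,0,0,0,0) it gives 0, but G = 1 — eliminated.
Only (1) survives; checking it on all 32 rows confirms it matches G.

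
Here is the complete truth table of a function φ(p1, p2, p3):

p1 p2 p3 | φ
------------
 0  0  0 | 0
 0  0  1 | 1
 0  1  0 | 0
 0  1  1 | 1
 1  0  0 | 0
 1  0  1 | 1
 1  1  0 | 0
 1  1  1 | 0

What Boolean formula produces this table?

φ(p1, p2, p3) = (((NOT p1 AND NOT p2) AND p3) OR ((NOT p1 AND p2) AND p3)) OR ((p1 AND NOT p2) AND p3)

The 1-rows are (0,0,1), (0,1,1), (1,0,1). Each contributes one minterm — ¬p1·¬p2·p3; ¬p1·p2·p3; p1·¬p2·p3 — and their disjunction is a sum-of-products form of φ.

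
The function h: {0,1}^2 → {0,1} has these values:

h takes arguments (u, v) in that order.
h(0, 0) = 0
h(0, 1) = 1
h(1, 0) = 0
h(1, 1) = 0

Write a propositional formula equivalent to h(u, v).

Only row (0,1) gives 1. That row's minterm ¬u·v is h directly.

h(u, v) = not u and v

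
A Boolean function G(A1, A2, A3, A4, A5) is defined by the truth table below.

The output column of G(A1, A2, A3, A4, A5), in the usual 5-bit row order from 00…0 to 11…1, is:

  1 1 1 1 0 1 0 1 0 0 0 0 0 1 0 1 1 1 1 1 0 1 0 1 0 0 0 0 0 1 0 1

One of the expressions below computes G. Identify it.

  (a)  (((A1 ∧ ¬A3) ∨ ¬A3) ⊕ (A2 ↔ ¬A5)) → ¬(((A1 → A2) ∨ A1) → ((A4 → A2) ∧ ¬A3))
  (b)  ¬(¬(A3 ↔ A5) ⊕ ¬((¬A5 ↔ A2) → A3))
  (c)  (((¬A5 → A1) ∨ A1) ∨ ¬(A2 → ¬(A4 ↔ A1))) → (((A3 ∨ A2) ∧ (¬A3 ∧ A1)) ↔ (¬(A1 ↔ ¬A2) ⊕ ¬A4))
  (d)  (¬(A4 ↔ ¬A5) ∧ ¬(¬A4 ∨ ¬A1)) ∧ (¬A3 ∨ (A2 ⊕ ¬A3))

b

(a) disagrees with G on (0,0,0,0,0) (formula → 0, table → 1); rule it out.
(c) disagrees with G on (0,0,0,1,1) (formula → 0, table → 1); rule it out.
(d) disagrees with G on (0,0,0,0,0) (formula → 0, table → 1); rule it out.
(b) is the remaining candidate, and it agrees with G on all 32 inputs.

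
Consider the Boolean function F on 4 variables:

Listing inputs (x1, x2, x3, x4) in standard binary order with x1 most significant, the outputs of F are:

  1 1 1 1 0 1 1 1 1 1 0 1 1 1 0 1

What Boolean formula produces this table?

F(x1, x2, x3, x4) = ¬(((((¬x1 ∧ x2) ∧ ¬x3) ∧ ¬x4) ∨ (((x1 ∧ ¬x2) ∧ x3) ∧ ¬x4)) ∨ (((x1 ∧ x2) ∧ x3) ∧ ¬x4))

There are just 3 zero rows: (0,1,0,0), (1,0,1,0), (1,1,1,0). Their minterms are ¬x1·x2·¬x3·¬x4, x1·¬x2·x3·¬x4, x1·x2·x3·¬x4; the OR of those covers precisely the 0-outputs, and negating it yields F.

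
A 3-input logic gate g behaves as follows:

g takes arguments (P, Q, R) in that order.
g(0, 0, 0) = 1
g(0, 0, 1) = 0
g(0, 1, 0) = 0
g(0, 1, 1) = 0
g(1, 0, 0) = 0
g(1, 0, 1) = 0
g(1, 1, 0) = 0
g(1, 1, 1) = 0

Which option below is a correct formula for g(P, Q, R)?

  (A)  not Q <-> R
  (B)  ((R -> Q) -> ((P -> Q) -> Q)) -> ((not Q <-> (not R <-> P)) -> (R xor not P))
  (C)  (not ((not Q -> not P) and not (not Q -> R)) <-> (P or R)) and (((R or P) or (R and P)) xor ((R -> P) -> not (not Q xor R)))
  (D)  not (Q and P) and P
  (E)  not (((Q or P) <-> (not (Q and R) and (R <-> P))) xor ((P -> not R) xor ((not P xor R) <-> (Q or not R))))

E

(A) fails at (0,0,0): the formula yields 0, g is 1.
(B) fails at (0,1,0): the formula yields 1, g is 0.
(C) fails at (0,0,0): the formula yields 0, g is 1.
(D) fails at (0,0,0): the formula yields 0, g is 1.
Only (E) survives; checking it on all 8 rows confirms it matches g.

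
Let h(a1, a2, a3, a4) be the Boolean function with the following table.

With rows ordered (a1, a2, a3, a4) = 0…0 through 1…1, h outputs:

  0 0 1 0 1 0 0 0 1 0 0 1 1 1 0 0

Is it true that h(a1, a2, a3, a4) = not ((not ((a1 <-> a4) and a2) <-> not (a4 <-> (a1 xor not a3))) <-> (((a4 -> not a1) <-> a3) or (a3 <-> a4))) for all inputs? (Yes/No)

Yes

Test each input against both h and the formula:
  a1=0, a2=0, a3=0, a4=0: formula gives 0, h = 0 ✓
  a1=0, a2=0, a3=0, a4=1: formula gives 0, h = 0 ✓
  a1=0, a2=0, a3=1, a4=0: formula gives 1, h = 1 ✓
  a1=0, a2=0, a3=1, a4=1: formula gives 0, h = 0 ✓
  …and likewise for the remaining 12 rows.
All 16 rows match — the expression computes h exactly.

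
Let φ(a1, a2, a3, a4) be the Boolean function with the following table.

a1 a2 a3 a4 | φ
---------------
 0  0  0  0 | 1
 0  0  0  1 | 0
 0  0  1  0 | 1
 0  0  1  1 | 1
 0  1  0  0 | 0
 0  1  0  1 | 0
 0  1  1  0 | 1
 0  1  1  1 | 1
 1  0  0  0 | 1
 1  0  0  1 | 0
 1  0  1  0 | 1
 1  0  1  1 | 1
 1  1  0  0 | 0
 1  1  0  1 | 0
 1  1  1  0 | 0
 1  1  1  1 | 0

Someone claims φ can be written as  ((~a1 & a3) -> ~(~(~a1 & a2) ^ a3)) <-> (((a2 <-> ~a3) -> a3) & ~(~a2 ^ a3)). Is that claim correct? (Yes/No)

Evaluate ((~a1 & a3) -> ~(~(~a1 & a2) ^ a3)) <-> (((a2 <-> ~a3) -> a3) & ~(~a2 ^ a3)) on each row and compare to φ:
  a1=0, a2=0, a3=0, a4=0: formula gives 0, but φ = 1 ✗
Since they disagree at (0,0,0,0), the expression is not a correct formula for φ.

No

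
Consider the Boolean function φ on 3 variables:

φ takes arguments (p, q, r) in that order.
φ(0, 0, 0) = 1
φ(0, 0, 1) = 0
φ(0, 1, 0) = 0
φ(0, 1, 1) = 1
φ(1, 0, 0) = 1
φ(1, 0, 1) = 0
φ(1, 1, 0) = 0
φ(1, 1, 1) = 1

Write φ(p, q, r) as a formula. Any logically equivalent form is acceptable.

φ(p, q, r) = ((((~p & ~q) & ~r) | ((~p & q) & r)) | ((p & ~q) & ~r)) | ((p & q) & r)

φ=1 on 4 inputs: (0,0,0), (0,1,1), (1,0,0), (1,1,1). Reading each as a conjunction of literals (¬p·¬q·¬r, ¬p·q·r, p·¬q·¬r, p·q·r) and taking the OR gives the canonical DNF.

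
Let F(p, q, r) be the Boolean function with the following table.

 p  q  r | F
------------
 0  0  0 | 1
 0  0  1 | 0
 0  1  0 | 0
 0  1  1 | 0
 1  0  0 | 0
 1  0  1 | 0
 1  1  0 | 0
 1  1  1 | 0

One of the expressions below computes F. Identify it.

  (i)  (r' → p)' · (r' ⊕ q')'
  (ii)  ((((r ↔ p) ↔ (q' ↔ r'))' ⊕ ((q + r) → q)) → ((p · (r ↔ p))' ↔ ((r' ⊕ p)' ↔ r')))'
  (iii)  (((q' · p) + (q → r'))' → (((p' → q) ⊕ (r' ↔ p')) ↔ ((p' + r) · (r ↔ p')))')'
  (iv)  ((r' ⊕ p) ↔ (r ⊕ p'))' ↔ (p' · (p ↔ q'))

(ii) fails at (1,0,1): the formula yields 1, F is 0.
(iii) fails at (0,0,0): the formula yields 0, F is 1.
(iv) fails at (0,0,1): the formula yields 1, F is 0.
Only (i) survives; checking it on all 8 rows confirms it matches F.

i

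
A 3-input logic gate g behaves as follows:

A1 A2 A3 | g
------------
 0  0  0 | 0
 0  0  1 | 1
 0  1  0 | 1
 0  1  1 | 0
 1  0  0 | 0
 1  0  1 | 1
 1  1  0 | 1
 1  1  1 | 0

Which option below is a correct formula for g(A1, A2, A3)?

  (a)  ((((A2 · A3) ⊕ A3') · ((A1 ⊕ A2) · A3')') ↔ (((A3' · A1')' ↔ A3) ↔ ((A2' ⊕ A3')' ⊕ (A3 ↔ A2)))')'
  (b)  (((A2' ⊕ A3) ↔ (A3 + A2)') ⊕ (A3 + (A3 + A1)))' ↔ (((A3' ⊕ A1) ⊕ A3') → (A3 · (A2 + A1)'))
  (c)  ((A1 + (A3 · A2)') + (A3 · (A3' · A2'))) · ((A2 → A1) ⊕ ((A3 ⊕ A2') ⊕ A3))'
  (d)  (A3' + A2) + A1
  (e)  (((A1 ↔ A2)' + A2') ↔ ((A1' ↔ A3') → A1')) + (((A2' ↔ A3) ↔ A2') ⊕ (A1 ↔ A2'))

a

(b) disagrees with g on (0,1,0) (formula → 0, table → 1); rule it out.
(c) disagrees with g on (0,0,0) (formula → 1, table → 0); rule it out.
(d) disagrees with g on (0,0,0) (formula → 1, table → 0); rule it out.
(e) disagrees with g on (0,0,0) (formula → 1, table → 0); rule it out.
(a) is the remaining candidate, and it agrees with g on all 8 inputs.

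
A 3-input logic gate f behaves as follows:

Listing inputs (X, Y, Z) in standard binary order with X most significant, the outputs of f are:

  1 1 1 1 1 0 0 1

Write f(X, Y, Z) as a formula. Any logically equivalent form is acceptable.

There are just 2 zero rows: (1,0,1), (1,1,0). Their minterms are X·¬Y·Z, X·Y·¬Z; the OR of those covers precisely the 0-outputs, and negating it yields f.

f(X, Y, Z) = ~(((X & ~Y) & Z) | ((X & Y) & ~Z))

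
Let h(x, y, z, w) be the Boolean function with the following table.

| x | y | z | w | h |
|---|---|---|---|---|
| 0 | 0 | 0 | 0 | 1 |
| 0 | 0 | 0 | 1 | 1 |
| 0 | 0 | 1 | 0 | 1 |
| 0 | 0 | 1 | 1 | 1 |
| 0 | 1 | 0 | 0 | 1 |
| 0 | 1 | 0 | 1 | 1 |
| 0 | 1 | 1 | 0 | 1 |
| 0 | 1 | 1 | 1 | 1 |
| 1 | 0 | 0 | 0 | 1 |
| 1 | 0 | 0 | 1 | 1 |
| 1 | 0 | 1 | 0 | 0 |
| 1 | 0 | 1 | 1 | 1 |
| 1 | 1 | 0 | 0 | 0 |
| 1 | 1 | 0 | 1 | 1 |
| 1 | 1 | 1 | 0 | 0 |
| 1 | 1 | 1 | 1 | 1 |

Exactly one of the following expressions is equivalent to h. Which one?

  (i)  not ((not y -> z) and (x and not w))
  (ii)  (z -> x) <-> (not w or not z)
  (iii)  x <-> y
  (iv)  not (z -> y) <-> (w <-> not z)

i

(ii): at (0,0,1,0) it gives 0, but h = 1 — eliminated.
(iii): at (0,1,0,0) it gives 0, but h = 1 — eliminated.
(iv): at (0,0,0,1) it gives 0, but h = 1 — eliminated.
Only (i) survives; checking it on all 16 rows confirms it matches h.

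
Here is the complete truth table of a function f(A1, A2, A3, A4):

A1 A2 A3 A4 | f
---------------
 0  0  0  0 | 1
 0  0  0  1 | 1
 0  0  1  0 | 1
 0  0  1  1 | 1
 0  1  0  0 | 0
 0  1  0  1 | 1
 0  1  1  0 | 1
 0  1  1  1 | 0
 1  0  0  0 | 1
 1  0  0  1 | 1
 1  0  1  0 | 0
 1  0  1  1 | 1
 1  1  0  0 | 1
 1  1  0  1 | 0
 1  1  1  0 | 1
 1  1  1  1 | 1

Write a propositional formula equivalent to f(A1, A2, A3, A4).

f(A1, A2, A3, A4) = ¬((((((¬A1 ∧ A2) ∧ ¬A3) ∧ ¬A4) ∨ (((¬A1 ∧ A2) ∧ A3) ∧ A4)) ∨ (((A1 ∧ ¬A2) ∧ A3) ∧ ¬A4)) ∨ (((A1 ∧ A2) ∧ ¬A3) ∧ A4))

The 0-rows are (0,1,0,0), (0,1,1,1), (1,0,1,0), (1,1,0,1). Take each as a conjunction (¬A1·A2·¬A3·¬A4, ¬A1·A2·A3·A4, A1·¬A2·A3·¬A4, A1·A2·¬A3·A4), form their disjunction, and complement — that gives a formula that is 1 everywhere f is.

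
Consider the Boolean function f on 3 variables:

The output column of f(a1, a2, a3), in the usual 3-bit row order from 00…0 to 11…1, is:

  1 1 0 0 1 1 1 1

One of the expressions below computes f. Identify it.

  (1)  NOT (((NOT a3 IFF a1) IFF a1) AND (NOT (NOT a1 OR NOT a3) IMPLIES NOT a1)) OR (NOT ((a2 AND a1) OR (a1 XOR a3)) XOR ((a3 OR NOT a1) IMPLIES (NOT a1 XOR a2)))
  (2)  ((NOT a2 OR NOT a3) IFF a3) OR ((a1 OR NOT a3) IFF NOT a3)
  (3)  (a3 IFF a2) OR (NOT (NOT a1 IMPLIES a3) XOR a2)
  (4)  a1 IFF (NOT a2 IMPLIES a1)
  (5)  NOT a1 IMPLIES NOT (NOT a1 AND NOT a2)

(1) disagrees with f on (0,0,0) (formula → 0, table → 1); rule it out.
(2) disagrees with f on (0,1,0) (formula → 1, table → 0); rule it out.
(3) disagrees with f on (0,0,1) (formula → 0, table → 1); rule it out.
(5) disagrees with f on (0,0,0) (formula → 0, table → 1); rule it out.
That leaves (4). Evaluating it on every row reproduces the table of f exactly.

4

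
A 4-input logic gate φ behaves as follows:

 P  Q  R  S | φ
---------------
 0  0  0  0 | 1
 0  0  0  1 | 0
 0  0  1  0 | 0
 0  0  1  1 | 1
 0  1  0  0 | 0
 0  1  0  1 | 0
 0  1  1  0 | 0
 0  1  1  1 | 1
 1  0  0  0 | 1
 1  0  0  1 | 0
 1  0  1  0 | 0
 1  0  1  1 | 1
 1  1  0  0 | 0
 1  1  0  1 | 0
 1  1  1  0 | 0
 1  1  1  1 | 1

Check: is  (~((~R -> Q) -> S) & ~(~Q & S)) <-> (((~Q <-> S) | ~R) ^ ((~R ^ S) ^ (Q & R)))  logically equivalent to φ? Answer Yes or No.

Test each input against both φ and the formula:
  P=0, Q=0, R=0, S=0: formula gives 1, φ = 1 ✓
  P=0, Q=0, R=0, S=1: formula gives 0, φ = 0 ✓
  P=0, Q=0, R=1, S=0: formula gives 0, φ = 0 ✓
  P=0, Q=0, R=1, S=1: formula gives 1, φ = 1 ✓
  … (the remaining 12 rows also agree.)
All 16 rows match — the expression computes φ exactly.

Yes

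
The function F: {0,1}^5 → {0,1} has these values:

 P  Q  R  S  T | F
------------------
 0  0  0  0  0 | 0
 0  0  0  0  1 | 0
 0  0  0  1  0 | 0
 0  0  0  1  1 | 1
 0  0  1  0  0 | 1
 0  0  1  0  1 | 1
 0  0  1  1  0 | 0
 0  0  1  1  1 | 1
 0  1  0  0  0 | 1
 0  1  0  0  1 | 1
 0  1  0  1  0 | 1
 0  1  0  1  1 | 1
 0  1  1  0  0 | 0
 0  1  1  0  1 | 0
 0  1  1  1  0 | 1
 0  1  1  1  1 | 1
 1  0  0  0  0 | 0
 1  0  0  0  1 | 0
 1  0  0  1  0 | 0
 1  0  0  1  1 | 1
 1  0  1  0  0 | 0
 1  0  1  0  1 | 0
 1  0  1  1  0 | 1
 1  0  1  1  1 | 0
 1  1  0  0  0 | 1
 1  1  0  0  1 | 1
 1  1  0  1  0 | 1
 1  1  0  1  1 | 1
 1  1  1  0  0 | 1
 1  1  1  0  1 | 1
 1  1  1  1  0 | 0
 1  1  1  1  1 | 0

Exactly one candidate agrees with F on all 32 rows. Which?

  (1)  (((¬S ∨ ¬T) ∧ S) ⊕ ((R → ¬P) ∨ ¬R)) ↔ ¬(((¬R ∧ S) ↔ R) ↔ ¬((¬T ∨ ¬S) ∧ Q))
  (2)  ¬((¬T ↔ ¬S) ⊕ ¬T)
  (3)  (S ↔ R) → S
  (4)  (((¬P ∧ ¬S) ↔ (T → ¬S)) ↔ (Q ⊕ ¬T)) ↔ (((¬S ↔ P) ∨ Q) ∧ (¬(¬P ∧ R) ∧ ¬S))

(2) disagrees with F on (0,0,0,0,0) (formula → 1, table → 0); rule it out.
(3) disagrees with F on (0,0,0,1,0) (formula → 1, table → 0); rule it out.
(4) disagrees with F on (0,0,0,0,1) (formula → 1, table → 0); rule it out.
Only (1) survives; checking it on all 32 rows confirms it matches F.

1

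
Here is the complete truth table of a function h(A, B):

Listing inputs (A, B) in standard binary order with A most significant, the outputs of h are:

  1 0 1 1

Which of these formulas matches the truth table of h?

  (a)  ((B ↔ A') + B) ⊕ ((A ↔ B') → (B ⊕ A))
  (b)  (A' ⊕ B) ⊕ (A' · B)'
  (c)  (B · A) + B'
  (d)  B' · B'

(a) disagrees with h on (1,0) (formula → 0, table → 1); rule it out.
(b) disagrees with h on (0,0) (formula → 0, table → 1); rule it out.
(d) disagrees with h on (1,1) (formula → 0, table → 1); rule it out.
Only (c) survives; checking it on all 4 rows confirms it matches h.

c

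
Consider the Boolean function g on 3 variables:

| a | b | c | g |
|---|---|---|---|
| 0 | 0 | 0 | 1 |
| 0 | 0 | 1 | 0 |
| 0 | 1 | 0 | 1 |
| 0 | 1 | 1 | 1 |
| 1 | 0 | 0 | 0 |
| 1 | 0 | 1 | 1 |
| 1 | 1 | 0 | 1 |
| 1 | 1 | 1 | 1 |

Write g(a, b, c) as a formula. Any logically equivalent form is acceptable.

g(a, b, c) = ¬(((¬a ∧ ¬b) ∧ c) ∨ ((a ∧ ¬b) ∧ ¬c))

There are just 2 zero rows: (0,0,1), (1,0,0). Their minterms are ¬a·¬b·c, a·¬b·¬c; the OR of those covers precisely the 0-outputs, and negating it yields g.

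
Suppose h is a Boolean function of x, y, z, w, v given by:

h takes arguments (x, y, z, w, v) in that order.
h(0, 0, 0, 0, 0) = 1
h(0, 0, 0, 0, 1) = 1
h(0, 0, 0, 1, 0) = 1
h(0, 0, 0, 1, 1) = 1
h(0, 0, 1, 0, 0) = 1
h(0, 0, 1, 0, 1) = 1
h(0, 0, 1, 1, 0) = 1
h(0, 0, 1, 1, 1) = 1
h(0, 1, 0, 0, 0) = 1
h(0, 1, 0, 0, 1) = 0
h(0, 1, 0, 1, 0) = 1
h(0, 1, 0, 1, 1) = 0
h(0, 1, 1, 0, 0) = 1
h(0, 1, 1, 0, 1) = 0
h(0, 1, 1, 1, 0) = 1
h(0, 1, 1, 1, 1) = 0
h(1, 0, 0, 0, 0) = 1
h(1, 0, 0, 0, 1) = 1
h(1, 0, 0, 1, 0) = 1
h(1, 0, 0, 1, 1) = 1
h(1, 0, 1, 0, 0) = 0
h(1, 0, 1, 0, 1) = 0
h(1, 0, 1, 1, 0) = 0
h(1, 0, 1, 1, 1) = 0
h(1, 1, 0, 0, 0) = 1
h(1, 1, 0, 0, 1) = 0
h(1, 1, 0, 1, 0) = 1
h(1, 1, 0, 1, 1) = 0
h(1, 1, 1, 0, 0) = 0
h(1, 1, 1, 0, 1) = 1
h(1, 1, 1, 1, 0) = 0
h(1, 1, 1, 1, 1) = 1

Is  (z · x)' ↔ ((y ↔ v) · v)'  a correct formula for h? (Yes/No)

Evaluate (z · x)' ↔ ((y ↔ v) · v)' on each row and compare to h:
  x=0, y=0, z=0, w=0, v=0: formula gives 1, h = 1 ✓
  x=0, y=0, z=0, w=0, v=1: formula gives 1, h = 1 ✓
  x=0, y=0, z=0, w=1, v=0: formula gives 1, h = 1 ✓
  x=0, y=0, z=0, w=1, v=1: formula gives 1, h = 1 ✓
  …and likewise for the remaining 28 rows.
All 32 rows match — the expression computes h exactly.

Yes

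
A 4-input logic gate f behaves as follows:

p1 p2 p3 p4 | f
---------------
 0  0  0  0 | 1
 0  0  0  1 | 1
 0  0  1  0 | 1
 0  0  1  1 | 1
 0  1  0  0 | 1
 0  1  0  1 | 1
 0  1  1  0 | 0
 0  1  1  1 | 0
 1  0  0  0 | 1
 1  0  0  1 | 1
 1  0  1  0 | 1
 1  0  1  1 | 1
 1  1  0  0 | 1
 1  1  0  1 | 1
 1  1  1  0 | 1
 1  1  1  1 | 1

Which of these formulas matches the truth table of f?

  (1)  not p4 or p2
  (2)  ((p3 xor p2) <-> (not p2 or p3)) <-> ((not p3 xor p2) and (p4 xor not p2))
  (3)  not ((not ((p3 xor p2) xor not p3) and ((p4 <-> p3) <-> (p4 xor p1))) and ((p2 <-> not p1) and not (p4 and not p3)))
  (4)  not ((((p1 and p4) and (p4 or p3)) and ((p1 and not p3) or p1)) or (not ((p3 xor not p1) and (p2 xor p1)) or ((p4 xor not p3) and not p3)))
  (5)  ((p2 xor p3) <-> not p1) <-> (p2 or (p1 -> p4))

3

(1): at (0,0,0,1) it gives 0, but f = 1 — eliminated.
(2): at (0,0,0,0) it gives 0, but f = 1 — eliminated.
(4): at (0,0,0,0) it gives 0, but f = 1 — eliminated.
(5): at (0,0,0,0) it gives 0, but f = 1 — eliminated.
That leaves (3). Evaluating it on every row reproduces the table of f exactly.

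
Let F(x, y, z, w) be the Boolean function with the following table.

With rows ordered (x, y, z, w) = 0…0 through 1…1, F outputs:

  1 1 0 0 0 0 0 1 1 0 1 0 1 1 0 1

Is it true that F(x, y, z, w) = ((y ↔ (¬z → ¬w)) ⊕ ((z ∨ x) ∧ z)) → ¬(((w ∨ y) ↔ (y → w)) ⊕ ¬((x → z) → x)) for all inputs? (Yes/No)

No

Evaluate ((y ↔ (¬z → ¬w)) ⊕ ((z ∨ x) ∧ z)) → ¬(((w ∨ y) ↔ (y → w)) ⊕ ¬((x → z) → x)) on each row and compare to F:
  x=0, y=0, z=0, w=0: formula gives 1, F = 1 ✓
  x=0, y=0, z=0, w=1: formula gives 1, F = 1 ✓
  x=0, y=0, z=1, w=0: formula gives 0, F = 0 ✓
  x=0, y=0, z=1, w=1: formula gives 1, but F = 0 ✗
Since they disagree at (0,0,1,1), the expression is not a correct formula for F.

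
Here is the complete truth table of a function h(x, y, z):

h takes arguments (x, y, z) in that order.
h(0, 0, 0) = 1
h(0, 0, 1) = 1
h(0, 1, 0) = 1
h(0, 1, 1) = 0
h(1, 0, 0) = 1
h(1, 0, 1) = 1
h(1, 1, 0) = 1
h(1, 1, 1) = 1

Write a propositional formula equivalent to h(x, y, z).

h(x, y, z) = ((x' · y) · z)'

h is 0 on exactly one input, (0,1,1), whose minterm is ¬x·y·z. So h is the negation of that single conjunction.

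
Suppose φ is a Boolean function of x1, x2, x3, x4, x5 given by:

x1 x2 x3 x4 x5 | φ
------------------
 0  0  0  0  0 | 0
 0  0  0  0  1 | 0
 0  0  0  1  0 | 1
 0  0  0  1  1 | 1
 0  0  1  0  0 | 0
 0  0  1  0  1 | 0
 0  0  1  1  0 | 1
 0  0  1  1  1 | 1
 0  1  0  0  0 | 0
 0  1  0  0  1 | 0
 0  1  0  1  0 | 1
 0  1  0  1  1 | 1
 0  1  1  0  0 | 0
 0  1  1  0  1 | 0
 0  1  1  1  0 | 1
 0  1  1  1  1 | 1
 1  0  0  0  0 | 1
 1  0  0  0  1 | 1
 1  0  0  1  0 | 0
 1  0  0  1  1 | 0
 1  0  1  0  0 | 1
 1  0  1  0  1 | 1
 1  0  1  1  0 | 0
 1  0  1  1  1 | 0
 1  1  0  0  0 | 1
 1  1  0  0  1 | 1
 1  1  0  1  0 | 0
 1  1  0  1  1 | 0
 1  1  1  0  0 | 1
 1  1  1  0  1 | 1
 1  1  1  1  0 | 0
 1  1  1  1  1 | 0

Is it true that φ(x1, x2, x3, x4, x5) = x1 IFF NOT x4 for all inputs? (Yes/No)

Check the formula against φ row by row:
  x1=0, x2=0, x3=0, x4=0, x5=0: formula gives 0, φ = 0 ✓
  x1=0, x2=0, x3=0, x4=0, x5=1: formula gives 0, φ = 0 ✓
  x1=0, x2=0, x3=0, x4=1, x5=0: formula gives 1, φ = 1 ✓
  x1=0, x2=0, x3=0, x4=1, x5=1: formula gives 1, φ = 1 ✓
  … (the remaining 28 rows also agree.)
Every row agrees, so the formula is equivalent.

Yes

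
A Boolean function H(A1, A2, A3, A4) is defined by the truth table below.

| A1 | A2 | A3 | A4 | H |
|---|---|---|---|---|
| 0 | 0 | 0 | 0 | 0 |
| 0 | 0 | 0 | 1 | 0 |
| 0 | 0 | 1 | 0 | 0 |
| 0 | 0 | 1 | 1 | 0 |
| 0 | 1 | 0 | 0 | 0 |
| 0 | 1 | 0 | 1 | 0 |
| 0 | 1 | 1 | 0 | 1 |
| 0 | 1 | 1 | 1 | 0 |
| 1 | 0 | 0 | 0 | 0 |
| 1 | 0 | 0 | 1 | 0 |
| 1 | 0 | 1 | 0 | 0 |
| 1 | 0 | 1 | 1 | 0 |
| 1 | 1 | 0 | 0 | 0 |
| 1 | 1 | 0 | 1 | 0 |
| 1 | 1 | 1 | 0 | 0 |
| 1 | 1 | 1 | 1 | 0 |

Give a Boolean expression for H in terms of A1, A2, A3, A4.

H(A1, A2, A3, A4) = ((A1' · A2) · A3) · A4'

H is 1 on exactly one input, (0,1,1,0), whose minterm is ¬A1·A2·A3·¬A4. So H is just that conjunction.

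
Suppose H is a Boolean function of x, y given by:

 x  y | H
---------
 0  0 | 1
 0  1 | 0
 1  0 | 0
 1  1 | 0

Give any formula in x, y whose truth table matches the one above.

The output is 1 only when every input is 0 — NOR of all inputs.

H(x, y) = ¬(x ∨ y)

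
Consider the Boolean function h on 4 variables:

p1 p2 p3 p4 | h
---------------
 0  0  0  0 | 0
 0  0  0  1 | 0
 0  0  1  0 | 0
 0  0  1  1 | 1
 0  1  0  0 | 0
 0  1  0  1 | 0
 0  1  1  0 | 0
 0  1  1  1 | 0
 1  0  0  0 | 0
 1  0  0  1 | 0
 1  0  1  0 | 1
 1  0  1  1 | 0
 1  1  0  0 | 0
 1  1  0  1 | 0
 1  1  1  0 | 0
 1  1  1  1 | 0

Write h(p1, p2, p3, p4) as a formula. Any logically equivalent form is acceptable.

h(p1, p2, p3, p4) = (((not p1 and not p2) and p3) and p4) or (((p1 and not p2) and p3) and not p4)

The 1-rows are (0,0,1,1), (1,0,1,0). Each contributes one minterm — ¬p1·¬p2·p3·p4; p1·¬p2·p3·¬p4 — and their disjunction is a sum-of-products form of h.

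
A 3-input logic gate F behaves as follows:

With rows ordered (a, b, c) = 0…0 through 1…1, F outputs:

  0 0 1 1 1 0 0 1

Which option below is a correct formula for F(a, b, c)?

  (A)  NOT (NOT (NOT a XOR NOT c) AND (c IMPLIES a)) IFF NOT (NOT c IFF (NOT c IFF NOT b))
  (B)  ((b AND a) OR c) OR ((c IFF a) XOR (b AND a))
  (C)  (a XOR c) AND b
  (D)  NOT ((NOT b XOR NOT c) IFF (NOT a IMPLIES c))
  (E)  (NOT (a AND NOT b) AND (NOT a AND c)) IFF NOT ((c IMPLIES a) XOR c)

(A) disagrees with F on (0,0,0) (formula → 1, table → 0); rule it out.
(B) disagrees with F on (0,0,0) (formula → 1, table → 0); rule it out.
(C) disagrees with F on (0,1,0) (formula → 0, table → 1); rule it out.
(E) disagrees with F on (0,0,0) (formula → 1, table → 0); rule it out.
That leaves (D). Evaluating it on every row reproduces the table of F exactly.

D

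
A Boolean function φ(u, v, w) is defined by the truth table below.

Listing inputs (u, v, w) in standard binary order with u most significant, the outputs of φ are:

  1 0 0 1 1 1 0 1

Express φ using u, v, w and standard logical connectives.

φ(u, v, w) = ¬((((¬u ∧ ¬v) ∧ w) ∨ ((¬u ∧ v) ∧ ¬w)) ∨ ((u ∧ v) ∧ ¬w))

The 0-rows are (0,0,1), (0,1,0), (1,1,0). Take each as a conjunction (¬u·¬v·w, ¬u·v·¬w, u·v·¬w), form their disjunction, and complement — that gives a formula that is 1 everywhere φ is.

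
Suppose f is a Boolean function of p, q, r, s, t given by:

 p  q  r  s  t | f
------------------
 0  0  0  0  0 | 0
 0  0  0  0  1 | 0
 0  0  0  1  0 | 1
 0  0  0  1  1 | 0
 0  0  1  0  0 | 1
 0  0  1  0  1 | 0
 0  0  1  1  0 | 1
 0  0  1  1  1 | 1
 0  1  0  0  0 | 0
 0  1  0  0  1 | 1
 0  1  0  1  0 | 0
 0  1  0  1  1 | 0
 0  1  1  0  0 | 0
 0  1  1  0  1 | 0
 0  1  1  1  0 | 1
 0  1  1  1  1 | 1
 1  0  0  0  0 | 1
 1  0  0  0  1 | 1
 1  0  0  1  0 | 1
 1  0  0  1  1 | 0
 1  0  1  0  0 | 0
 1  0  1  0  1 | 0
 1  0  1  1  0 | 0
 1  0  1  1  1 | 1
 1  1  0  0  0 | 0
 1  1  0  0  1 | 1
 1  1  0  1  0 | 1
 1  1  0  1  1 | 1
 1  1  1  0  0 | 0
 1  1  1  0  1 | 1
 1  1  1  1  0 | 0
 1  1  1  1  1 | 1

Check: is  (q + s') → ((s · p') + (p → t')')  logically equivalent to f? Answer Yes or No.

Check the formula against f row by row:
  p=0, q=0, r=0, s=0, t=0: formula gives 0, f = 0 ✓
  p=0, q=0, r=0, s=0, t=1: formula gives 0, f = 0 ✓
  p=0, q=0, r=0, s=1, t=0: formula gives 1, f = 1 ✓
  p=0, q=0, r=0, s=1, t=1: formula gives 1, but f = 0 ✗
A single disagreement suffices: at (0,0,0,1,1) they differ, so the formula does not compute f.

No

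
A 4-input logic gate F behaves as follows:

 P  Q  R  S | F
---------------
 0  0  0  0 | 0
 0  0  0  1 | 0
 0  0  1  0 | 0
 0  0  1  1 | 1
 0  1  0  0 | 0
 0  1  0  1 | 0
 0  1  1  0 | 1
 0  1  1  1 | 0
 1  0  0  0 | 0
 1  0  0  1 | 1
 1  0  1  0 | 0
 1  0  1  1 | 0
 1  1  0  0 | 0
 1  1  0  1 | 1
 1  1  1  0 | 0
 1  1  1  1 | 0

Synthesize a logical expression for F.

F(P, Q, R, S) = (((((¬P ∧ ¬Q) ∧ R) ∧ S) ∨ (((¬P ∧ Q) ∧ R) ∧ ¬S)) ∨ (((P ∧ ¬Q) ∧ ¬R) ∧ S)) ∨ (((P ∧ Q) ∧ ¬R) ∧ S)

Collect the rows where F=1 — (0,0,1,1), (0,1,1,0), (1,0,0,1), (1,1,0,1) — and write one minterm per row: ¬P·¬Q·R·S, ¬P·Q·R·¬S, P·¬Q·¬R·S, P·Q·¬R·S. Their union (logical OR) reproduces the table exactly.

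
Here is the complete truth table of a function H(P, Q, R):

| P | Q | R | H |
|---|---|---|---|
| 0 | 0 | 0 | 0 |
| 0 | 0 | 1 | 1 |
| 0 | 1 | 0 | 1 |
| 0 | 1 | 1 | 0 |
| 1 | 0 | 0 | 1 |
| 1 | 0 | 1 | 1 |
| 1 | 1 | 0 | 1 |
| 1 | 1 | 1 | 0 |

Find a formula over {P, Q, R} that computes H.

H(P, Q, R) = NOT ((((NOT P AND NOT Q) AND NOT R) OR ((NOT P AND Q) AND R)) OR ((P AND Q) AND R))

There are just 3 zero rows: (0,0,0), (0,1,1), (1,1,1). Their minterms are ¬P·¬Q·¬R, ¬P·Q·R, P·Q·R; the OR of those covers precisely the 0-outputs, and negating it yields H.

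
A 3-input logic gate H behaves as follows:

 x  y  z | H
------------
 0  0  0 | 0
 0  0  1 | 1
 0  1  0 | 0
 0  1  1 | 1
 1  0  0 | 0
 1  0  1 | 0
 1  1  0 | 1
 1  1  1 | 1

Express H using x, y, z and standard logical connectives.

H(x, y, z) = ((((not x and not y) and z) or ((not x and y) and z)) or ((x and y) and not z)) or ((x and y) and z)

The 1-rows are (0,0,1), (0,1,1), (1,1,0), (1,1,1). Each contributes one minterm — ¬x·¬y·z; ¬x·y·z; x·y·¬z; x·y·z — and their disjunction is a sum-of-products form of H.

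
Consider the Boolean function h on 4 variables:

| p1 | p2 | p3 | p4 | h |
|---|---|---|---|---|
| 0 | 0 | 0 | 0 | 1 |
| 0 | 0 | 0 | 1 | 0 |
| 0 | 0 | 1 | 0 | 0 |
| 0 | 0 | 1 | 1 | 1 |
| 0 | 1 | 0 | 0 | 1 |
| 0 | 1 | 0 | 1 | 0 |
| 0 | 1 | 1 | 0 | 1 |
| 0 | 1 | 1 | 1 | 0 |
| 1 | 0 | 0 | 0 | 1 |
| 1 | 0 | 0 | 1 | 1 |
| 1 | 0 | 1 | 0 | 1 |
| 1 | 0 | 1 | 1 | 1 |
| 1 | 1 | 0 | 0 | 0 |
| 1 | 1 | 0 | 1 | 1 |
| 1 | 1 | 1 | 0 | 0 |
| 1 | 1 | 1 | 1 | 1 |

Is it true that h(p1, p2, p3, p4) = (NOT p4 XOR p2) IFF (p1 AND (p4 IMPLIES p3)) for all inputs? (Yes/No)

No

Test each input against both h and the formula:
  p1=0, p2=0, p3=0, p4=0: formula gives 0, but h = 1 ✗
Row (0,0,0,0) is a counterexample, so the formula is not equivalent to h.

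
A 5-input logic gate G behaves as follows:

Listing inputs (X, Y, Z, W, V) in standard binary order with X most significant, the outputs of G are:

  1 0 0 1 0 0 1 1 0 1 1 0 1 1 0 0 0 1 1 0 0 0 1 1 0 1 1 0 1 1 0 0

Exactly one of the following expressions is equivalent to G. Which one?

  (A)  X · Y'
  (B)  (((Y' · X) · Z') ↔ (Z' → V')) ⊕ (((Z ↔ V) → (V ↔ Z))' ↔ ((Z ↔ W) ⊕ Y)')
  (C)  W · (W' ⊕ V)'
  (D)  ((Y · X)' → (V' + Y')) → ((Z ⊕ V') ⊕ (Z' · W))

B

(A) fails at (0,0,0,0,0): the formula yields 0, G is 1.
(C) fails at (0,0,0,0,0): the formula yields 0, G is 1.
(D) fails at (0,0,1,0,1): the formula yields 1, G is 0.
(B) is the remaining candidate, and it agrees with G on all 32 inputs.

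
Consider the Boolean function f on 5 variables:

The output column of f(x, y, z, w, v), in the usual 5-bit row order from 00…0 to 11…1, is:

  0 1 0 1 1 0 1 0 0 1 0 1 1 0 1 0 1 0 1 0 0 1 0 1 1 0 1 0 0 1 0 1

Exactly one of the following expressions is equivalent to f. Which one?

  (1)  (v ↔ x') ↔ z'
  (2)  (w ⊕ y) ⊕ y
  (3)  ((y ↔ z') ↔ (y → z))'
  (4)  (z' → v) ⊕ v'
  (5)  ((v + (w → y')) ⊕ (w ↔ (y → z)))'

(2) disagrees with f on (0,0,0,0,1) (formula → 0, table → 1); rule it out.
(3) disagrees with f on (0,0,0,0,0) (formula → 1, table → 0); rule it out.
(4) disagrees with f on (0,0,0,0,0) (formula → 1, table → 0); rule it out.
(5) disagrees with f on (0,0,0,0,1) (formula → 0, table → 1); rule it out.
That leaves (1). Evaluating it on every row reproduces the table of f exactly.

1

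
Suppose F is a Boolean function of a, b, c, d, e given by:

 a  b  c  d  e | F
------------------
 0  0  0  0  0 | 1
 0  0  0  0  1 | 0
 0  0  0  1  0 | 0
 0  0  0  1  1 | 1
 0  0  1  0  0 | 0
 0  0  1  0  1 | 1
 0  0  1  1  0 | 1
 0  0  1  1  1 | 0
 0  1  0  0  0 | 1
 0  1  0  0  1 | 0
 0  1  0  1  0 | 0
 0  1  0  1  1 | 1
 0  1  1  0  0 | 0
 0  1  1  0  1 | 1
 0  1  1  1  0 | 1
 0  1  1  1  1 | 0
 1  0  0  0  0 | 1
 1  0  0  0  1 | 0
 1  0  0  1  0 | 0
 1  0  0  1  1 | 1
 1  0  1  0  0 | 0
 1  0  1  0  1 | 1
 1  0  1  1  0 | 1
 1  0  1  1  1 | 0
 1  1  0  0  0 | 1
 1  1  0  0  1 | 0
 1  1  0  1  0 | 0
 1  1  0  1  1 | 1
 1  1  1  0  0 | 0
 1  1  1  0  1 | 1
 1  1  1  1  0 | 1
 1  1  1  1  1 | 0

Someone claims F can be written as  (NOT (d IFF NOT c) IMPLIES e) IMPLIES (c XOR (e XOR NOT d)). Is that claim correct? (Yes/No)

Yes

Check the formula against F row by row:
  a=0, b=0, c=0, d=0, e=0: formula gives 1, F = 1 ✓
  a=0, b=0, c=0, d=0, e=1: formula gives 0, F = 0 ✓
  a=0, b=0, c=0, d=1, e=0: formula gives 0, F = 0 ✓
  a=0, b=0, c=0, d=1, e=1: formula gives 1, F = 1 ✓
  …and likewise for the remaining 28 rows.
Every row agrees, so the formula is equivalent.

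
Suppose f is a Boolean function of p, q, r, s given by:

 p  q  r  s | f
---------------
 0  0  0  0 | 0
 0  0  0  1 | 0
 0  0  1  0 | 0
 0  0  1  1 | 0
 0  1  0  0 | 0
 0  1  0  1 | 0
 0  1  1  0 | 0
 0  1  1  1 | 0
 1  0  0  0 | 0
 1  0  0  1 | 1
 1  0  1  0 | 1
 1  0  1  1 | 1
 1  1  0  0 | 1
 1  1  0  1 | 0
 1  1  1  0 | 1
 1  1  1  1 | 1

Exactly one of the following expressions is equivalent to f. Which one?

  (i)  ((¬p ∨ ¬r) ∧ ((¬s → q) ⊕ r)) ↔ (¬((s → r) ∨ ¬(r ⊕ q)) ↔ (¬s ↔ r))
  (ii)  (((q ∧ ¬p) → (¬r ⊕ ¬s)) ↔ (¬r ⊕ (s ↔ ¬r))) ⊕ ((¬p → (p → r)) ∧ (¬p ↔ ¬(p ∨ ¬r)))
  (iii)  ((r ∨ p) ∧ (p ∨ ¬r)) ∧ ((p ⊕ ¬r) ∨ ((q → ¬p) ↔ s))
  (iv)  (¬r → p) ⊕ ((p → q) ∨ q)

iii

(i): at (0,1,0,0) it gives 1, but f = 0 — eliminated.
(ii): at (0,0,0,0) it gives 1, but f = 0 — eliminated.
(iv): at (0,0,0,0) it gives 1, but f = 0 — eliminated.
That leaves (iii). Evaluating it on every row reproduces the table of f exactly.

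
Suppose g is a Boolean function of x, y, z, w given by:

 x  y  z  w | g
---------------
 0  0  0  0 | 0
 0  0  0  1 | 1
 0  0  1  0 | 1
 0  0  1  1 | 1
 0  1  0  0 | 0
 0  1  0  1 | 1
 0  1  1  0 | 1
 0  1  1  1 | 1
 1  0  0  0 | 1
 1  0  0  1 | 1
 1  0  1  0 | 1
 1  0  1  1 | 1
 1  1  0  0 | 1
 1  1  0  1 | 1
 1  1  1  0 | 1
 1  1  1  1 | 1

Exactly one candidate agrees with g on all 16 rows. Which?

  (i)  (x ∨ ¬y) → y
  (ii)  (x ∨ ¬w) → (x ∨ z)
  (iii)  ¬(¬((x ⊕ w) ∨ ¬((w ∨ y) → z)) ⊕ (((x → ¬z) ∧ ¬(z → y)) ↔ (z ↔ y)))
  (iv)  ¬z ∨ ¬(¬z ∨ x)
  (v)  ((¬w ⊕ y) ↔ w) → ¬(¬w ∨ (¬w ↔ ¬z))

ii

(i): at (0,0,0,1) it gives 0, but g = 1 — eliminated.
(iii): at (0,0,1,0) it gives 0, but g = 1 — eliminated.
(iv): at (0,0,0,0) it gives 1, but g = 0 — eliminated.
(v): at (0,0,0,0) it gives 1, but g = 0 — eliminated.
Only (ii) survives; checking it on all 16 rows confirms it matches g.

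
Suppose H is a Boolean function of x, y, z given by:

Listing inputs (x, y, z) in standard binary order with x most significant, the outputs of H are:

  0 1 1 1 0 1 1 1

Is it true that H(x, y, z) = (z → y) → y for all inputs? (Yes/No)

Check the formula against H row by row:
  x=0, y=0, z=0: formula gives 0, H = 0 ✓
  x=0, y=0, z=1: formula gives 1, H = 1 ✓
  x=0, y=1, z=0: formula gives 1, H = 1 ✓
  x=0, y=1, z=1: formula gives 1, H = 1 ✓
  x=1, y=0, z=0: formula gives 0, H = 0 ✓
  …and likewise for the remaining 3 rows.
No disagreement on any input; they are logically equivalent.

Yes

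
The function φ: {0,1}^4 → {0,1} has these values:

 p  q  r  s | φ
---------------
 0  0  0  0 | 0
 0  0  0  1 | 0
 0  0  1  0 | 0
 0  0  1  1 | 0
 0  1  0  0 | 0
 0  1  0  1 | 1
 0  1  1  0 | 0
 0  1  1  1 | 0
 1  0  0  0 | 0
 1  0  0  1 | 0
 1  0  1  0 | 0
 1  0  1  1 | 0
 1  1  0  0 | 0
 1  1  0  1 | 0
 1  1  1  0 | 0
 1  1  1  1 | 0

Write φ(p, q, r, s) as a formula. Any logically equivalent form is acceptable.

Only row (0,1,0,1) gives 1. That row's minterm ¬p·q·¬r·s is φ directly.

φ(p, q, r, s) = ((¬p ∧ q) ∧ ¬r) ∧ s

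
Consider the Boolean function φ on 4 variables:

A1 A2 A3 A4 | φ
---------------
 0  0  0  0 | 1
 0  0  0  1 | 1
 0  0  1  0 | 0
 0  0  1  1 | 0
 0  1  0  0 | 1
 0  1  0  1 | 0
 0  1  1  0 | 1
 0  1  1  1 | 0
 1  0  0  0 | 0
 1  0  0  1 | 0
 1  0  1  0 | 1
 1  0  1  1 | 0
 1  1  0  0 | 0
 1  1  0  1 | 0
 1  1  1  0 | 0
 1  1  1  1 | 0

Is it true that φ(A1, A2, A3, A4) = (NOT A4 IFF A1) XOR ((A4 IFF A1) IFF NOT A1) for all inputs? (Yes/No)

Test each input against both φ and the formula:
  A1=0, A2=0, A3=0, A4=0: formula gives 1, φ = 1 ✓
  A1=0, A2=0, A3=0, A4=1: formula gives 1, φ = 1 ✓
  A1=0, A2=0, A3=1, A4=0: formula gives 1, but φ = 0 ✗
Row (0,0,1,0) is a counterexample, so the formula is not equivalent to φ.

No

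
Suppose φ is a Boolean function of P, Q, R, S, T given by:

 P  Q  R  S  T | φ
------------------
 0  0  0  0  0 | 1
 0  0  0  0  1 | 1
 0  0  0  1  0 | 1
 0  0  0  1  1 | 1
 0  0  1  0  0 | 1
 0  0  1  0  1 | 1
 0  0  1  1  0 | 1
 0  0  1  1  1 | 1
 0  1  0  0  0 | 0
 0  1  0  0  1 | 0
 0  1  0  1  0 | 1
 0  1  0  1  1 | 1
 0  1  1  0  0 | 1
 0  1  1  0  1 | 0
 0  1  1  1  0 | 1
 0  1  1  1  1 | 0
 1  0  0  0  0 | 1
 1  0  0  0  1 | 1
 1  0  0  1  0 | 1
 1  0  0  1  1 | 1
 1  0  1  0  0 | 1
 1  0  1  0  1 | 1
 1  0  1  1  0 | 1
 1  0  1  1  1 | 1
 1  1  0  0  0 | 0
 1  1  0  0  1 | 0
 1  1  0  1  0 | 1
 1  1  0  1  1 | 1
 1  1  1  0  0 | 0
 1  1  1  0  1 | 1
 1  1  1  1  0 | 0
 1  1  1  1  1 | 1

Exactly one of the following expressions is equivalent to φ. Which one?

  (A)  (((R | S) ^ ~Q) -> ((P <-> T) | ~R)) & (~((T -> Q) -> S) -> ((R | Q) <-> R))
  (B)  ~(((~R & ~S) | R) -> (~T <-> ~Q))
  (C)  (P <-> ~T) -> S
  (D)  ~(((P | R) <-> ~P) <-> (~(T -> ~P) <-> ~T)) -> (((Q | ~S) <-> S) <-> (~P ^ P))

(B) disagrees with φ on (0,0,0,0,0) (formula → 0, table → 1); rule it out.
(C) disagrees with φ on (0,0,0,0,1) (formula → 0, table → 1); rule it out.
(D) disagrees with φ on (0,0,0,0,1) (formula → 0, table → 1); rule it out.
That leaves (A). Evaluating it on every row reproduces the table of φ exactly.

A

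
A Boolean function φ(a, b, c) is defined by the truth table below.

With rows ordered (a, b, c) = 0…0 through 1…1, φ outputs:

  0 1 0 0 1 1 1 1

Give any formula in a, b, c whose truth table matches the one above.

φ(a, b, c) = not ((((not a and not b) and not c) or ((not a and b) and not c)) or ((not a and b) and c))

φ is 0 on only 3 rows — (0,0,0), (0,1,0), (0,1,1). Writing each as a minterm (¬a·¬b·¬c, ¬a·b·¬c, ¬a·b·c) and OR-ing them characterizes exactly where φ=0, so φ is the negation of that disjunction.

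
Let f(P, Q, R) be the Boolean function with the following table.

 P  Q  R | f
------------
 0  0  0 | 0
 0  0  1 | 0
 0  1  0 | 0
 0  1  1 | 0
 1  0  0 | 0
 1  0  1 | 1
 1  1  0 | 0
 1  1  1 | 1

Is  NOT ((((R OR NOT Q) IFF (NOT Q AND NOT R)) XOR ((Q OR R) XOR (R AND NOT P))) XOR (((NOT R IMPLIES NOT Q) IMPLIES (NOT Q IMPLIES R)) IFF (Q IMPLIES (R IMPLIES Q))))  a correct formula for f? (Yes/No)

Yes

Check the formula against f row by row:
  P=0, Q=0, R=0: formula gives 0, f = 0 ✓
  P=0, Q=0, R=1: formula gives 0, f = 0 ✓
  P=0, Q=1, R=0: formula gives 0, f = 0 ✓
  P=0, Q=1, R=1: formula gives 0, f = 0 ✓
  P=1, Q=0, R=0: formula gives 0, f = 0 ✓
  … (the remaining 3 rows also agree.)
No disagreement on any input; they are logically equivalent.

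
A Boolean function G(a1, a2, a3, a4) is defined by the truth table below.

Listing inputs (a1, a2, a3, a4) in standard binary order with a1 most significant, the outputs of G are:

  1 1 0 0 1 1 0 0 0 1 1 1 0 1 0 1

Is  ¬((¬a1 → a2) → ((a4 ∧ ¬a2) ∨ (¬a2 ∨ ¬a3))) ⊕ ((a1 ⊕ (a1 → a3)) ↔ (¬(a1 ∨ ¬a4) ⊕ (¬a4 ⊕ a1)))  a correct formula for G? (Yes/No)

Test each input against both G and the formula:
  a1=0, a2=0, a3=0, a4=0: formula gives 1, G = 1 ✓
  a1=0, a2=0, a3=0, a4=1: formula gives 1, G = 1 ✓
  a1=0, a2=0, a3=1, a4=0: formula gives 1, but G = 0 ✗
A single disagreement suffices: at (0,0,1,0) they differ, so the formula does not compute G.

No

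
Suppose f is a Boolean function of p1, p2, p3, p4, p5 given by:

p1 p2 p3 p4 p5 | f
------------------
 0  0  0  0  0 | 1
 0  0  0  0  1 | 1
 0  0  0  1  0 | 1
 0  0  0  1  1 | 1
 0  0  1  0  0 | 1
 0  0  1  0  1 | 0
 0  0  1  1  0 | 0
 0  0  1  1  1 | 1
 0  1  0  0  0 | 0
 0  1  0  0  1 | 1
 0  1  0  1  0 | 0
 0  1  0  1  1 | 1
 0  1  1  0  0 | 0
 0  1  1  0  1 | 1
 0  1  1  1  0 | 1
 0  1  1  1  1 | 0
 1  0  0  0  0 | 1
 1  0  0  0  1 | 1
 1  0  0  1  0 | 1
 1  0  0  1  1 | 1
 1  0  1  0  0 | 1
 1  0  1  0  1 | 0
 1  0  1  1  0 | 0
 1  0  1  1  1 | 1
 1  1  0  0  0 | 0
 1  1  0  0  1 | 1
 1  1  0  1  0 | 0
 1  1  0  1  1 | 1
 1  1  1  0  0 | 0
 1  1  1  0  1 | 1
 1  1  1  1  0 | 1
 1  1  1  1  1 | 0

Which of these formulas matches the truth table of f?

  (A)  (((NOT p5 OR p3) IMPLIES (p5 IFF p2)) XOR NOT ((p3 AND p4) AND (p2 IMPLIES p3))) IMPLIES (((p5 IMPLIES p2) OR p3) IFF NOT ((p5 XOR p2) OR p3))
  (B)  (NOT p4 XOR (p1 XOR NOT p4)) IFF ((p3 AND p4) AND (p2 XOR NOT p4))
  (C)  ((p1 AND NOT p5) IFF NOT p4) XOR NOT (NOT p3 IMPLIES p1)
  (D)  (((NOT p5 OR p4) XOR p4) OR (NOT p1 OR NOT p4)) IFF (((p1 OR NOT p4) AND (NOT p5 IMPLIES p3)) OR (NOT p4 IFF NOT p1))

(B): at (0,0,1,0,1) it gives 1, but f = 0 — eliminated.
(C): at (0,0,0,1,0) it gives 0, but f = 1 — eliminated.
(D): at (0,0,0,1,0) it gives 0, but f = 1 — eliminated.
(A) is the remaining candidate, and it agrees with f on all 32 inputs.

A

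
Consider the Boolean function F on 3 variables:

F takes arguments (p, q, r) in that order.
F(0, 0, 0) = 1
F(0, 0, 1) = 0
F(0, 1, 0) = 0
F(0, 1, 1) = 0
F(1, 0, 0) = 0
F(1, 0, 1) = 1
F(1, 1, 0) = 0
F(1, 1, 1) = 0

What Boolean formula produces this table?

F=1 on 2 inputs: (0,0,0), (1,0,1). Reading each as a conjunction of literals (¬p·¬q·¬r, p·¬q·r) and taking the OR gives the canonical DNF.

F(p, q, r) = ((~p & ~q) & ~r) | ((p & ~q) & r)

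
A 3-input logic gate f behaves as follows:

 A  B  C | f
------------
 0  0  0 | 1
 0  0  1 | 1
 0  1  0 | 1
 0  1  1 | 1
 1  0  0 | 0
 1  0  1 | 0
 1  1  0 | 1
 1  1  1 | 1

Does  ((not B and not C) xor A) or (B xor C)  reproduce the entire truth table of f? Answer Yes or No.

Check the formula against f row by row:
  A=0, B=0, C=0: formula gives 1, f = 1 ✓
  A=0, B=0, C=1: formula gives 1, f = 1 ✓
  A=0, B=1, C=0: formula gives 1, f = 1 ✓
  A=0, B=1, C=1: formula gives 0, but f = 1 ✗
Row (0,1,1) is a counterexample, so the formula is not equivalent to f.

No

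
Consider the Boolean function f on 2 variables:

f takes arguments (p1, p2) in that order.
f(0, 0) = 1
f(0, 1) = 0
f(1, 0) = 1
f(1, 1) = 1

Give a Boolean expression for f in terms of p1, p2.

This is p2 → p1 (false only at 0,1).

f(p1, p2) = p2 IMPLIES p1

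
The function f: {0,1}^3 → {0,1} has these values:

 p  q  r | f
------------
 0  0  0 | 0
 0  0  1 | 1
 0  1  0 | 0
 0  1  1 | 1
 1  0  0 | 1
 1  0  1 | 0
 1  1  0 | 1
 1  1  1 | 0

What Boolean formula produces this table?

f(p, q, r) = ((((NOT p AND NOT q) AND r) OR ((NOT p AND q) AND r)) OR ((p AND NOT q) AND NOT r)) OR ((p AND q) AND NOT r)

Collect the rows where f=1 — (0,0,1), (0,1,1), (1,0,0), (1,1,0) — and write one minterm per row: ¬p·¬q·r, ¬p·q·r, p·¬q·¬r, p·q·¬r. Their union (logical OR) reproduces the table exactly.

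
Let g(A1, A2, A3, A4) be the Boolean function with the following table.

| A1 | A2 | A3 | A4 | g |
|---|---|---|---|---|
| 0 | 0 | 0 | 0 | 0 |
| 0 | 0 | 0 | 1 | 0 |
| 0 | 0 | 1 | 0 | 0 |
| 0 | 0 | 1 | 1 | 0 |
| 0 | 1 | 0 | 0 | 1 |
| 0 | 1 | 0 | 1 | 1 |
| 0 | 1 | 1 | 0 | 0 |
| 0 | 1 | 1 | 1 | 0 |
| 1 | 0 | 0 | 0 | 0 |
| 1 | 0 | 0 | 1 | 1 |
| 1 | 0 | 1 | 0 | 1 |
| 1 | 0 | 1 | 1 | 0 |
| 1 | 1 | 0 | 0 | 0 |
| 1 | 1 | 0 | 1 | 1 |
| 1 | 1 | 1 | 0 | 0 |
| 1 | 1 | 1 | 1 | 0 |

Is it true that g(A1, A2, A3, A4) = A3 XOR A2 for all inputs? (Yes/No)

No

Check the formula against g row by row:
  A1=0, A2=0, A3=0, A4=0: formula gives 0, g = 0 ✓
  A1=0, A2=0, A3=0, A4=1: formula gives 0, g = 0 ✓
  A1=0, A2=0, A3=1, A4=0: formula gives 1, but g = 0 ✗
Row (0,0,1,0) is a counterexample, so the formula is not equivalent to g.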